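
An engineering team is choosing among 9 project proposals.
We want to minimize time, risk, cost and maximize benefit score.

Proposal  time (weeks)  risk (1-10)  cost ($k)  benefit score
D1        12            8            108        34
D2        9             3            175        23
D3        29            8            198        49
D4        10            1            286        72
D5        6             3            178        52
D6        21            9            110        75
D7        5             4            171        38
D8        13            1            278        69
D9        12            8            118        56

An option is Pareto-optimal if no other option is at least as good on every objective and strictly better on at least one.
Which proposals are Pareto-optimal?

D1: not dominated (best cost).
D2: not dominated.
D3: dominated by D5 (time 6≤29, risk 3≤8, cost 178≤198, benefit score 52≥49).
D4: not dominated.
D5: not dominated.
D6: not dominated (best benefit score).
D7: not dominated (best time).
D8: not dominated.
D9: not dominated.

D1, D2, D4, D5, D6, D7, D8, D9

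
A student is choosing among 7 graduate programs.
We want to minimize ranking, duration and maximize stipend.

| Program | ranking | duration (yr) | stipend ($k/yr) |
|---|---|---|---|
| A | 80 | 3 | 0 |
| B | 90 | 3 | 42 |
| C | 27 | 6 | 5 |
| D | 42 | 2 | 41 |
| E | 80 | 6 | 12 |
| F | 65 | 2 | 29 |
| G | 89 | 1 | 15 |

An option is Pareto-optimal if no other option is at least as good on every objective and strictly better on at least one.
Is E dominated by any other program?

D vs E: ranking 42≤80, duration 2≤6, stipend 41≥12 — D is at least as good on every objective and strictly better on at least one, so D dominates E.

Yes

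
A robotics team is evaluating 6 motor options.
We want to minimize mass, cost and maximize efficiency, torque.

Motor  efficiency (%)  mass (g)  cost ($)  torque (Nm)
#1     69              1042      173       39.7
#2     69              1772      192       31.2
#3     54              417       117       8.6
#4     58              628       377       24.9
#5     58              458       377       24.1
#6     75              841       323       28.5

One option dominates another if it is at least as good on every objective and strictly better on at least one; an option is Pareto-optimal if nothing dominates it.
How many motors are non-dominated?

5

#1: not dominated (best torque).
#2: dominated by #1 (efficiency 69≥69, mass 1042≤1772, cost 173≤192, torque 39.7≥31.2).
#3: not dominated (best mass).
#4: not dominated.
#5: not dominated.
#6: not dominated (best efficiency).
Pareto-optimal: #1, #3, #4, #5, #6 → 5.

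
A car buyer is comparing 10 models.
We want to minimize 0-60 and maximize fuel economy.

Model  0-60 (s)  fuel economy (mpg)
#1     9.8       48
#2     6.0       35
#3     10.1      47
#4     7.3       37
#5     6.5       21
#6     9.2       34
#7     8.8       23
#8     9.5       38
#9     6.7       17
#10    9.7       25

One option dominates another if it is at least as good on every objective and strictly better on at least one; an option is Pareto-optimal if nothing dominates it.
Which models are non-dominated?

#1, #2, #4, #8

#1: not dominated (best fuel economy).
#2: not dominated (best 0-60).
#3: dominated by #1 (0-60 9.8≤10.1, fuel economy 48≥47).
#4: not dominated.
#5: dominated by #2 (0-60 6.0≤6.5, fuel economy 35≥21).
#6: dominated by #2 (0-60 6.0≤9.2, fuel economy 35≥34).
#7: dominated by #2 (0-60 6.0≤8.8, fuel economy 35≥23).
#8: not dominated.
#9: dominated by #2 (0-60 6.0≤6.7, fuel economy 35≥17).
#10: dominated by #2 (0-60 6.0≤9.7, fuel economy 35≥25).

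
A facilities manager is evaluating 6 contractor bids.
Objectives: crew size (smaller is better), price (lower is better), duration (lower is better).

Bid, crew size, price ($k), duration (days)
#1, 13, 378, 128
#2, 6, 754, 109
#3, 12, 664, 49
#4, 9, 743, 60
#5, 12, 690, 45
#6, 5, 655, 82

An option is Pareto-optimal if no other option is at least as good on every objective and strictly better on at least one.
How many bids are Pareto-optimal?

#1: not dominated (best price).
#2: dominated by #6 (crew size 5≤6, price 655≤754, duration 82≤109).
#3: not dominated.
#4: not dominated.
#5: not dominated (best duration).
#6: not dominated (best crew size).
Pareto-optimal: #1, #3, #4, #5, #6 → 5.

5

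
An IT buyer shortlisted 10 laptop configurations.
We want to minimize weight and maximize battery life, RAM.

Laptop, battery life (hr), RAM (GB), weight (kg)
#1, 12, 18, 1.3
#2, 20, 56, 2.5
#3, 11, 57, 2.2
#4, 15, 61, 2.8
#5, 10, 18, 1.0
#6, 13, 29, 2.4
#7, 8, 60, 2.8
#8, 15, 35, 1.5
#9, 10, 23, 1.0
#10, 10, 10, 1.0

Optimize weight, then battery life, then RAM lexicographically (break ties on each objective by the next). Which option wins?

#9

First minimize weight: best is 1.0, kept {#5, #9, #10}.
Then maximize battery life: best is 10, kept {#5, #9, #10}.
Then maximize RAM: best is 23, kept {#9}.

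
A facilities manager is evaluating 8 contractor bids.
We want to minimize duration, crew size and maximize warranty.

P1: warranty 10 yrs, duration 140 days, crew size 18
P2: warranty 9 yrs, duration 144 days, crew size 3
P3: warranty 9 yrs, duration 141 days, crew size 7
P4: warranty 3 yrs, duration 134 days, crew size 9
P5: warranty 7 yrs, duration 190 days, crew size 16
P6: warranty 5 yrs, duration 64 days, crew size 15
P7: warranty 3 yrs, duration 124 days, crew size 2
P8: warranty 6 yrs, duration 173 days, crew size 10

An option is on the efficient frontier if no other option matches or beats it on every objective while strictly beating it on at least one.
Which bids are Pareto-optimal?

P1, P2, P3, P6, P7

P1: not dominated (best warranty).
P2: not dominated.
P3: not dominated.
P4: dominated by P7 (warranty 3≥3, duration 124≤134, crew size 2≤9).
P5: dominated by P2 (warranty 9≥7, duration 144≤190, crew size 3≤16).
P6: not dominated (best duration).
P7: not dominated (best crew size).
P8: dominated by P2 (warranty 9≥6, duration 144≤173, crew size 3≤10).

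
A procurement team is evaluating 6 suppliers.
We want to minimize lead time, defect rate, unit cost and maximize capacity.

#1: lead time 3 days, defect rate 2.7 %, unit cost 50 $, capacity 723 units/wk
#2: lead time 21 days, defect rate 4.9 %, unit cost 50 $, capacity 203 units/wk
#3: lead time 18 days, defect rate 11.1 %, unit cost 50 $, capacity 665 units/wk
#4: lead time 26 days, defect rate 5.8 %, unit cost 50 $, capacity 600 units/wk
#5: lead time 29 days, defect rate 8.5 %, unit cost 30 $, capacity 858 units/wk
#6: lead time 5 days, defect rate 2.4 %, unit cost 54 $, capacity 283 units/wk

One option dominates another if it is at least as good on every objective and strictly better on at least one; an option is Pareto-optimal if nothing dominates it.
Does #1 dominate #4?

#1 vs #4: lead time 3≤26, defect rate 2.7≤5.8, unit cost 50≤50, capacity 723≥600 — #1 is at least as good on every objective with at least one strict improvement.

Yes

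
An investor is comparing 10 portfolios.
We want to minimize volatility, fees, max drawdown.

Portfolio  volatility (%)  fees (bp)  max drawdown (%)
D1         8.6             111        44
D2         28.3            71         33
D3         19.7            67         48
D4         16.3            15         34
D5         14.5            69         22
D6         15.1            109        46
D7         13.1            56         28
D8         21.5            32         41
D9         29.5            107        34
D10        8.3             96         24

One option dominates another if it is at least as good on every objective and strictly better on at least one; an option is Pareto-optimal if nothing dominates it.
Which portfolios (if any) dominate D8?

D4: volatility 16.3≤21.5, fees 15≤32, max drawdown 34≤41 — dominates D8.
Others (D1, D2, D3, D5, D6, D7, D9, D10) are each worse than D8 on at least one objective.

D4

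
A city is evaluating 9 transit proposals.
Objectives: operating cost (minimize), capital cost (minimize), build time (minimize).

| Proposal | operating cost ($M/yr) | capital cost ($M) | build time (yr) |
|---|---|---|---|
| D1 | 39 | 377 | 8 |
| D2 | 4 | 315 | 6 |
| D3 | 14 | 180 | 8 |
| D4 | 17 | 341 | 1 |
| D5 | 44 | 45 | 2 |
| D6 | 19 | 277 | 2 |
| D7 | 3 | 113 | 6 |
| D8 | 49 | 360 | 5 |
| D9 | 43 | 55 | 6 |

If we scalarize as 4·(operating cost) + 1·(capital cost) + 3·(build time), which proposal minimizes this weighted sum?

D1: 4·39 + 1·377 + 3·8 = 557
D2: 4·4 + 1·315 + 3·6 = 349
D3: 4·14 + 1·180 + 3·8 = 260
D4: 4·17 + 1·341 + 3·1 = 412
D5: 4·44 + 1·45 + 3·2 = 227
D6: 4·19 + 1·277 + 3·2 = 359
D7: 4·3 + 1·113 + 3·6 = 143
D8: 4·49 + 1·360 + 3·5 = 571
D9: 4·43 + 1·55 + 3·6 = 245
Lowest: D7 at 143.

D7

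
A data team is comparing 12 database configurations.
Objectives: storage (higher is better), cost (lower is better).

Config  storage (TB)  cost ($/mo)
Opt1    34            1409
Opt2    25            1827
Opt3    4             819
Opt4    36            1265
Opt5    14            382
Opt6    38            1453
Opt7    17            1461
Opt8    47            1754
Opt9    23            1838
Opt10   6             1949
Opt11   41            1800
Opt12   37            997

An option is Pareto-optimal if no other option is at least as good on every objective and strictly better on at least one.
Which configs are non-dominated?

Opt5, Opt6, Opt8, Opt12

Opt1: dominated by Opt4 (storage 36≥34, cost 1265≤1409).
Opt2: dominated by Opt1 (storage 34≥25, cost 1409≤1827).
Opt3: dominated by Opt5 (storage 14≥4, cost 382≤819).
Opt4: dominated by Opt12 (storage 37≥36, cost 997≤1265).
Opt5: not dominated (best cost).
Opt6: not dominated.
Opt7: dominated by Opt1 (storage 34≥17, cost 1409≤1461).
Opt8: not dominated (best storage).
Opt9: dominated by Opt1 (storage 34≥23, cost 1409≤1838).
Opt10: dominated by Opt1 (storage 34≥6, cost 1409≤1949).
Opt11: dominated by Opt8 (storage 47≥41, cost 1754≤1800).
Opt12: not dominated.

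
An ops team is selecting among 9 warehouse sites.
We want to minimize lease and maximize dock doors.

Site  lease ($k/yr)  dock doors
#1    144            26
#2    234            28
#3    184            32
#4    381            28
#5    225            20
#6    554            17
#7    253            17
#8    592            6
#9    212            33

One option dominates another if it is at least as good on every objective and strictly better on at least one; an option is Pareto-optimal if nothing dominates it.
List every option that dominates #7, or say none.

#1: lease 144≤253, dock doors 26≥17 — dominates #7.
#2: lease 234≤253, dock doors 28≥17 — dominates #7.
#3: lease 184≤253, dock doors 32≥17 — dominates #7.
#5: lease 225≤253, dock doors 20≥17 — dominates #7.
#9: lease 212≤253, dock doors 33≥17 — dominates #7.
Others (#4, #6, #8) are each worse than #7 on at least one objective.

#1, #2, #3, #5, #9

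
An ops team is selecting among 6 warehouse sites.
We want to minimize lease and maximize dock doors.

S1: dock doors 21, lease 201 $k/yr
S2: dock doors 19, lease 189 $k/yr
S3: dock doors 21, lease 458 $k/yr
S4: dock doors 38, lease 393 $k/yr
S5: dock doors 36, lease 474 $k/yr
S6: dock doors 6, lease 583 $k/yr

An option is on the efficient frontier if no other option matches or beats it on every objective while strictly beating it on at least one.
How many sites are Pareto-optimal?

S1: not dominated.
S2: not dominated (best lease).
S3: dominated by S1 (dock doors 21≥21, lease 201≤458).
S4: not dominated (best dock doors).
S5: dominated by S4 (dock doors 38≥36, lease 393≤474).
S6: dominated by S1 (dock doors 21≥6, lease 201≤583).
Pareto-optimal: S1, S2, S4 → 3.

3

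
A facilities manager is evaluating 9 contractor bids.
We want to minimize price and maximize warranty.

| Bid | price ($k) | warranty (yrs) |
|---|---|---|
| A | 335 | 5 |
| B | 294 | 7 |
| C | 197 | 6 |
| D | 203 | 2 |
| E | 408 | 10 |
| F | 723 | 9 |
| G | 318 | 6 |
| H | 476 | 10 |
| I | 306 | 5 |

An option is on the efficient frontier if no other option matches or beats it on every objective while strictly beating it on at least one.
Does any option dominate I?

Yes

B vs I: price 294≤306, warranty 7≥5 — B is at least as good on every objective and strictly better on at least one, so B dominates I.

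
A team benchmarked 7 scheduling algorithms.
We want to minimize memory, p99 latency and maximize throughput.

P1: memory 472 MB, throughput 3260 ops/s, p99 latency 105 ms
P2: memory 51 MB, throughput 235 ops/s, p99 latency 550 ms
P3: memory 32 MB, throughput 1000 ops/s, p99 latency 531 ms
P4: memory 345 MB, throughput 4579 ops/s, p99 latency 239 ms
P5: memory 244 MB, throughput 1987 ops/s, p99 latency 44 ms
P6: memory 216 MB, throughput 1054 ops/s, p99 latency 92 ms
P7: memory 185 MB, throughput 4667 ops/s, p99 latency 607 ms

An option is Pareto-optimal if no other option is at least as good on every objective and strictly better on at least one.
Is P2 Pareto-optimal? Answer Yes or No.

No

P3 vs P2: memory 32≤51, throughput 1000≥235, p99 latency 531≤550 — P3 is at least as good on every objective and strictly better on at least one, so P3 dominates P2.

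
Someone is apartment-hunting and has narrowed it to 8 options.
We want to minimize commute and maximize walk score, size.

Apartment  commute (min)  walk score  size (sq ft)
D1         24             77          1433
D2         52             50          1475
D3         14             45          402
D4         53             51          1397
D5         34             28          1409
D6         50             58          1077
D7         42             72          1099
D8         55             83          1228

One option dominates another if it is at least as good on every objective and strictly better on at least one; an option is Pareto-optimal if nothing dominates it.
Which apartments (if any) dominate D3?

D1: worse on commute (24 vs 14).
D2: worse on commute (52 vs 14).
D4: worse on commute (53 vs 14).
D5: worse on commute (34 vs 14).
D6: worse on commute (50 vs 14).
D7: worse on commute (42 vs 14).
D8: worse on commute (55 vs 14).
No option dominates D3.

none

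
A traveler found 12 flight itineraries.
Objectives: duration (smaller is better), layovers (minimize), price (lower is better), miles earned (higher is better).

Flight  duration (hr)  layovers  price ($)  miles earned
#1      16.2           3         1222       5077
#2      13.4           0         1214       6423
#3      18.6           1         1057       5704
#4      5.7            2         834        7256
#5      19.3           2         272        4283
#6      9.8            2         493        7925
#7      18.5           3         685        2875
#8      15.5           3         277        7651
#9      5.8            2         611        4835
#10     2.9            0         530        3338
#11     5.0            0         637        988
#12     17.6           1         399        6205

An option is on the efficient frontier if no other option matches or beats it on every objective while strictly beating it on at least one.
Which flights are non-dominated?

#2, #4, #5, #6, #8, #9, #10, #12

#1: dominated by #2 (duration 13.4≤16.2, layovers 0≤3, price 1214≤1222, miles earned 6423≥5077).
#2: not dominated.
#3: dominated by #12 (duration 17.6≤18.6, layovers 1≤1, price 399≤1057, miles earned 6205≥5704).
#4: not dominated.
#5: not dominated (best price).
#6: not dominated (best miles earned).
#7: dominated by #6 (duration 9.8≤18.5, layovers 2≤3, price 493≤685, miles earned 7925≥2875).
#8: not dominated.
#9: not dominated.
#10: not dominated (best duration).
#11: dominated by #10 (duration 2.9≤5.0, layovers 0≤0, price 530≤637, miles earned 3338≥988).
#12: not dominated.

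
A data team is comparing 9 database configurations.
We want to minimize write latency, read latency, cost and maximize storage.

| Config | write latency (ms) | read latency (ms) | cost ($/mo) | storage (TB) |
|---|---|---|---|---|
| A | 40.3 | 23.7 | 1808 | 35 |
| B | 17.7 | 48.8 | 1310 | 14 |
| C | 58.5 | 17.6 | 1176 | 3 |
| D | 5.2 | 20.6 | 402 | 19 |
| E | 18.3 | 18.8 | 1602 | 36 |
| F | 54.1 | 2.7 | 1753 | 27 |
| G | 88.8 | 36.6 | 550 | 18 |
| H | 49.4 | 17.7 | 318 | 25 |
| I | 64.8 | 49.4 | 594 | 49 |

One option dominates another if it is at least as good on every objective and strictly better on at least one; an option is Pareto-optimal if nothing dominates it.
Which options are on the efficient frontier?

C, D, E, F, H, I

A: dominated by E (write latency 18.3≤40.3, read latency 18.8≤23.7, cost 1602≤1808, storage 36≥35).
B: dominated by D (write latency 5.2≤17.7, read latency 20.6≤48.8, cost 402≤1310, storage 19≥14).
C: not dominated.
D: not dominated (best write latency).
E: not dominated.
F: not dominated (best read latency).
G: dominated by D (write latency 5.2≤88.8, read latency 20.6≤36.6, cost 402≤550, storage 19≥18).
H: not dominated (best cost).
I: not dominated (best storage).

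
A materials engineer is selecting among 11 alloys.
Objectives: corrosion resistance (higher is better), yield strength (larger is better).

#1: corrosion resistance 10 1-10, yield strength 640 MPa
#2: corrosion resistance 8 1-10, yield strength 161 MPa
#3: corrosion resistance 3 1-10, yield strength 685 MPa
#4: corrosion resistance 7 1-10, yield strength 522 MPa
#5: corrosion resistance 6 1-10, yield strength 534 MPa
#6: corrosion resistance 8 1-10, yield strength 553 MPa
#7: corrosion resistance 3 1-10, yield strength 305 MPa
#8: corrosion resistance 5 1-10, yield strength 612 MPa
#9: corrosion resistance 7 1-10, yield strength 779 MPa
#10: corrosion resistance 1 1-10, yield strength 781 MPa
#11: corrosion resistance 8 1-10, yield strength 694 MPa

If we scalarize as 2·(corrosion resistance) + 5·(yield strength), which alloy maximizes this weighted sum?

#9

#1: 2·10 + 5·640 = 3220
#2: 2·8 + 5·161 = 821
#3: 2·3 + 5·685 = 3431
#4: 2·7 + 5·522 = 2624
#5: 2·6 + 5·534 = 2682
#6: 2·8 + 5·553 = 2781
#7: 2·3 + 5·305 = 1531
#8: 2·5 + 5·612 = 3070
#9: 2·7 + 5·779 = 3909
#10: 2·1 + 5·781 = 3907
#11: 2·8 + 5·694 = 3486
Highest: #9 at 3909.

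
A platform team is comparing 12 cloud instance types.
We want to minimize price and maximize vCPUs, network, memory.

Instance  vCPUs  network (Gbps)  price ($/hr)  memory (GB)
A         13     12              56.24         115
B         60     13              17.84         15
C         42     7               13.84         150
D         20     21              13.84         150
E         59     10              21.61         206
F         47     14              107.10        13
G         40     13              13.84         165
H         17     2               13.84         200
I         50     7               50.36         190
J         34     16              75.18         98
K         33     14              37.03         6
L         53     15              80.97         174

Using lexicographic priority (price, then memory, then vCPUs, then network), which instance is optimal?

H

First minimize price: best is 13.84, kept {C, D, G, H}.
Then maximize memory: best is 200, kept {H}.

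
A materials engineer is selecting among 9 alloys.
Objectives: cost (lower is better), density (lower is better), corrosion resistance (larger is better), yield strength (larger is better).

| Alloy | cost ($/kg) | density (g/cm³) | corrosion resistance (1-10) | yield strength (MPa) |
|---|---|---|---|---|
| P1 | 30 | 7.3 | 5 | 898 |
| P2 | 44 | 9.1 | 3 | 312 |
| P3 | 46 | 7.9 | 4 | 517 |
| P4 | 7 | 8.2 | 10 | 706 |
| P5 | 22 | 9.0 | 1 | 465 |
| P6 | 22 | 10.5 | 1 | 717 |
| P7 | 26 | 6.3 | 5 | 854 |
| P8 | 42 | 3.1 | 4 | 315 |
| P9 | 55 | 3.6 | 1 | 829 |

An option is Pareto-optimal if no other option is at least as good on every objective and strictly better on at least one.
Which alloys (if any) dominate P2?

P1: cost 30≤44, density 7.3≤9.1, corrosion resistance 5≥3, yield strength 898≥312 — dominates P2.
P4: cost 7≤44, density 8.2≤9.1, corrosion resistance 10≥3, yield strength 706≥312 — dominates P2.
P7: cost 26≤44, density 6.3≤9.1, corrosion resistance 5≥3, yield strength 854≥312 — dominates P2.
P8: cost 42≤44, density 3.1≤9.1, corrosion resistance 4≥3, yield strength 315≥312 — dominates P2.
Others (P3, P5, P6, P9) are each worse than P2 on at least one objective.

P1, P4, P7, P8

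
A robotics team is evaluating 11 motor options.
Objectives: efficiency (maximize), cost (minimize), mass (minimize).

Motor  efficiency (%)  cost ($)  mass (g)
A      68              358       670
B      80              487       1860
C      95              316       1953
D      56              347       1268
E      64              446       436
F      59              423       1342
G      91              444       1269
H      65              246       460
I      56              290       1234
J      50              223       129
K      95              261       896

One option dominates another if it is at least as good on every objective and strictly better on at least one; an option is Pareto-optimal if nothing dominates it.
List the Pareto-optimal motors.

A, E, H, J, K

A: not dominated.
B: dominated by G (efficiency 91≥80, cost 444≤487, mass 1269≤1860).
C: dominated by K (efficiency 95≥95, cost 261≤316, mass 896≤1953).
D: dominated by H (efficiency 65≥56, cost 246≤347, mass 460≤1268).
E: not dominated.
F: dominated by A (efficiency 68≥59, cost 358≤423, mass 670≤1342).
G: dominated by K (efficiency 95≥91, cost 261≤444, mass 896≤1269).
H: not dominated.
I: dominated by H (efficiency 65≥56, cost 246≤290, mass 460≤1234).
J: not dominated (best cost).
K: not dominated.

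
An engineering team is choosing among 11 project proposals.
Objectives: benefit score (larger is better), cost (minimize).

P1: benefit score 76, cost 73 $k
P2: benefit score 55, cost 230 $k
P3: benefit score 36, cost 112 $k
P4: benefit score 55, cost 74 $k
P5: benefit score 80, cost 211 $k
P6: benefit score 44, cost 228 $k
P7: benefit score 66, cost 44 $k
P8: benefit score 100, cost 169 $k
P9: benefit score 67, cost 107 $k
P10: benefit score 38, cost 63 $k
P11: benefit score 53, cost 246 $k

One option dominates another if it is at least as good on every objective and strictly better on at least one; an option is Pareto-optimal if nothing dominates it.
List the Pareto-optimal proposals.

P1, P7, P8

P1: not dominated.
P2: dominated by P1 (benefit score 76≥55, cost 73≤230).
P3: dominated by P1 (benefit score 76≥36, cost 73≤112).
P4: dominated by P1 (benefit score 76≥55, cost 73≤74).
P5: dominated by P8 (benefit score 100≥80, cost 169≤211).
P6: dominated by P1 (benefit score 76≥44, cost 73≤228).
P7: not dominated (best cost).
P8: not dominated (best benefit score).
P9: dominated by P1 (benefit score 76≥67, cost 73≤107).
P10: dominated by P7 (benefit score 66≥38, cost 44≤63).
P11: dominated by P1 (benefit score 76≥53, cost 73≤246).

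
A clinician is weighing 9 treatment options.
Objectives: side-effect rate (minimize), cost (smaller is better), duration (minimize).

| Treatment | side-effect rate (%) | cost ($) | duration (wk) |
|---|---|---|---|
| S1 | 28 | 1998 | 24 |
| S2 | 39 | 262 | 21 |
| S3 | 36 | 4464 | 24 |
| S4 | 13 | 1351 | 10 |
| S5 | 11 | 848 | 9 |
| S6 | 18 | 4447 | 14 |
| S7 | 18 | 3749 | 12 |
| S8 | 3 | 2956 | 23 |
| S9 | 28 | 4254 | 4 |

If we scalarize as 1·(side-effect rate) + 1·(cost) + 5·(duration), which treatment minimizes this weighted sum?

S1: 1·28 + 1·1998 + 5·24 = 2146
S2: 1·39 + 1·262 + 5·21 = 406
S3: 1·36 + 1·4464 + 5·24 = 4620
S4: 1·13 + 1·1351 + 5·10 = 1414
S5: 1·11 + 1·848 + 5·9 = 904
S6: 1·18 + 1·4447 + 5·14 = 4535
S7: 1·18 + 1·3749 + 5·12 = 3827
S8: 1·3 + 1·2956 + 5·23 = 3074
S9: 1·28 + 1·4254 + 5·4 = 4302
Lowest: S2 at 406.

S2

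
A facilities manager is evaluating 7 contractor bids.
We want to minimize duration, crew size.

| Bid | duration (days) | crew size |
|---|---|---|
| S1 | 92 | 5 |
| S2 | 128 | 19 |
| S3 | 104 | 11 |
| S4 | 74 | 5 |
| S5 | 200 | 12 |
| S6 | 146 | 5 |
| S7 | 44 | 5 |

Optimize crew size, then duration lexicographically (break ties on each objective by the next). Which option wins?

S7

First minimize crew size: best is 5, kept {S1, S4, S6, S7}.
Then minimize duration: best is 44, kept {S7}.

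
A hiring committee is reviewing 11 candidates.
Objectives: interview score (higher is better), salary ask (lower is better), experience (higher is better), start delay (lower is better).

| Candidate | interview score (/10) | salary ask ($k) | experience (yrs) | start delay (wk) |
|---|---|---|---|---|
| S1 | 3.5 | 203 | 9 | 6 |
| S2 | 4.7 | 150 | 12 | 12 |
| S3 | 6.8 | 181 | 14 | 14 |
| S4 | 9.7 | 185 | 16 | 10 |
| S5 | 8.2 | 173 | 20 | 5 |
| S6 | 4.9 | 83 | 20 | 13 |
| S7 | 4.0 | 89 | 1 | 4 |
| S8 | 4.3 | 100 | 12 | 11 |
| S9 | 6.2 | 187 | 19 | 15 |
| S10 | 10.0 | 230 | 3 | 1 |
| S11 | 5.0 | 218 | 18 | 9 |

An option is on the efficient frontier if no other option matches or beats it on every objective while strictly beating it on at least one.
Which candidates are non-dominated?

S2, S4, S5, S6, S7, S8, S10

S1: dominated by S5 (interview score 8.2≥3.5, salary ask 173≤203, experience 20≥9, start delay 5≤6).
S2: not dominated.
S3: dominated by S5 (interview score 8.2≥6.8, salary ask 173≤181, experience 20≥14, start delay 5≤14).
S4: not dominated.
S5: not dominated.
S6: not dominated (best salary ask).
S7: not dominated.
S8: not dominated.
S9: dominated by S5 (interview score 8.2≥6.2, salary ask 173≤187, experience 20≥19, start delay 5≤15).
S10: not dominated (best interview score).
S11: dominated by S5 (interview score 8.2≥5.0, salary ask 173≤218, experience 20≥18, start delay 5≤9).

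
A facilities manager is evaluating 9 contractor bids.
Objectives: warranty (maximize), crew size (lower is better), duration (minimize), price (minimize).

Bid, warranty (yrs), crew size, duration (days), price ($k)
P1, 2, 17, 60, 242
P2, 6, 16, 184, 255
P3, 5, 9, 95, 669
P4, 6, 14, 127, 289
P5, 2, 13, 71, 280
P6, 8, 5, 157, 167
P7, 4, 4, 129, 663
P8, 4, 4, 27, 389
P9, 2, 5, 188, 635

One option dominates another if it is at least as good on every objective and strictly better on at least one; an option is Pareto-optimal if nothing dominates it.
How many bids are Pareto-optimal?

P1: not dominated.
P2: dominated by P6 (warranty 8≥6, crew size 5≤16, duration 157≤184, price 167≤255).
P3: not dominated.
P4: not dominated.
P5: not dominated.
P6: not dominated (best warranty).
P7: dominated by P8 (warranty 4≥4, crew size 4≤4, duration 27≤129, price 389≤663).
P8: not dominated (best duration).
P9: dominated by P6 (warranty 8≥2, crew size 5≤5, duration 157≤188, price 167≤635).
Pareto-optimal: P1, P3, P4, P5, P6, P8 → 6.

6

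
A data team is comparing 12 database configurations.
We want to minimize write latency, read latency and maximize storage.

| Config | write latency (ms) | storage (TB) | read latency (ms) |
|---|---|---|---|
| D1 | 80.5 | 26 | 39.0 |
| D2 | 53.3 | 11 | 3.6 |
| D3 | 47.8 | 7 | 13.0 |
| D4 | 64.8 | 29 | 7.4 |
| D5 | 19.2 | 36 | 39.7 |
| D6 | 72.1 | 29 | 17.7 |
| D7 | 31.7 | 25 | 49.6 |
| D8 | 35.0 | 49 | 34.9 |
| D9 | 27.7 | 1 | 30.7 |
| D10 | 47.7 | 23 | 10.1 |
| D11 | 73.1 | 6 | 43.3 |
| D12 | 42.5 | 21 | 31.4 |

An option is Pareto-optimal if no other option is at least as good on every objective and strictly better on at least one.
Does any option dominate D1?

D4 vs D1: write latency 64.8≤80.5, storage 29≥26, read latency 7.4≤39.0 — D4 is at least as good on every objective and strictly better on at least one, so D4 dominates D1.

Yes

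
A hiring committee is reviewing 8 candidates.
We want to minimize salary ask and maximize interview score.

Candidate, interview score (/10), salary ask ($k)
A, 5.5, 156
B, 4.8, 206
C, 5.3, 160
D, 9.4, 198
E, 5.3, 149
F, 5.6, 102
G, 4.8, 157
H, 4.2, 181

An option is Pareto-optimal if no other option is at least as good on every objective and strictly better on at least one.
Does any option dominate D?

No

A: worse on interview score (5.5 vs 9.4).
B: worse on interview score (4.8 vs 9.4).
C: worse on interview score (5.3 vs 9.4).
E: worse on interview score (5.3 vs 9.4).
F: worse on interview score (5.6 vs 9.4).
G: worse on interview score (4.8 vs 9.4).
H: worse on interview score (4.2 vs 9.4).
No option is at least as good as D on every objective and strictly better on one.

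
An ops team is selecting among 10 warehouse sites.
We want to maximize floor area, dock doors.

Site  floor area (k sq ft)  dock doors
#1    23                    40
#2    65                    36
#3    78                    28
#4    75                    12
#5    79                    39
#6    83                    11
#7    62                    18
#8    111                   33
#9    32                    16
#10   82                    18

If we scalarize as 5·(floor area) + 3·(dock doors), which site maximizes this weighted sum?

#1: 5·23 + 3·40 = 235
#2: 5·65 + 3·36 = 433
#3: 5·78 + 3·28 = 474
#4: 5·75 + 3·12 = 411
#5: 5·79 + 3·39 = 512
#6: 5·83 + 3·11 = 448
#7: 5·62 + 3·18 = 364
#8: 5·111 + 3·33 = 654
#9: 5·32 + 3·16 = 208
#10: 5·82 + 3·18 = 464
Highest: #8 at 654.

#8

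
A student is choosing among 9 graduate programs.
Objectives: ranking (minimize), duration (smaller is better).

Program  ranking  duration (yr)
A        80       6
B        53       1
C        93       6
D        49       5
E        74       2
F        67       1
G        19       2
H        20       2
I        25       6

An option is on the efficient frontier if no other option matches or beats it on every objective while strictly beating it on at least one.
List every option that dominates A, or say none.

B: ranking 53≤80, duration 1≤6 — dominates A.
D: ranking 49≤80, duration 5≤6 — dominates A.
E: ranking 74≤80, duration 2≤6 — dominates A.
F: ranking 67≤80, duration 1≤6 — dominates A.
G: ranking 19≤80, duration 2≤6 — dominates A.
H: ranking 20≤80, duration 2≤6 — dominates A.
I: ranking 25≤80, duration 6≤6 — dominates A.
Others (C) are each worse than A on at least one objective.

B, D, E, F, G, H, I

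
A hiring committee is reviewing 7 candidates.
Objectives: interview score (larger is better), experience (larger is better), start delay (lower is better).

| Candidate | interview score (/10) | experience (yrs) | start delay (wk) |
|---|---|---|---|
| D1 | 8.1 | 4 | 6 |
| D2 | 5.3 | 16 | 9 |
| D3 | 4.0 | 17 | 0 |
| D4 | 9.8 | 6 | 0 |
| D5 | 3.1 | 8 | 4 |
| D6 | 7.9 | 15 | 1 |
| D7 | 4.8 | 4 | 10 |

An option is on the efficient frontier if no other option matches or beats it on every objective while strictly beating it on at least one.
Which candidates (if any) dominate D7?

D1, D2, D4, D6

D1: interview score 8.1≥4.8, experience 4≥4, start delay 6≤10 — dominates D7.
D2: interview score 5.3≥4.8, experience 16≥4, start delay 9≤10 — dominates D7.
D4: interview score 9.8≥4.8, experience 6≥4, start delay 0≤10 — dominates D7.
D6: interview score 7.9≥4.8, experience 15≥4, start delay 1≤10 — dominates D7.
Others (D3, D5) are each worse than D7 on at least one objective.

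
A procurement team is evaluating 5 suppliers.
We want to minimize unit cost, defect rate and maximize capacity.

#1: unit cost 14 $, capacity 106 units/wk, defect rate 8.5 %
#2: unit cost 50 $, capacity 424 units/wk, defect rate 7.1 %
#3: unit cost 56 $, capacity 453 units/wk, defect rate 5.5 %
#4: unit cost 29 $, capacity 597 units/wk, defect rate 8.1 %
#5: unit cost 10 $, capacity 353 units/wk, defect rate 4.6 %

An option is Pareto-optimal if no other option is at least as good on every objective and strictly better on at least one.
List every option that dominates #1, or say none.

#5

#5: unit cost 10≤14, capacity 353≥106, defect rate 4.6≤8.5 — dominates #1.
Others (#2, #3, #4) are each worse than #1 on at least one objective.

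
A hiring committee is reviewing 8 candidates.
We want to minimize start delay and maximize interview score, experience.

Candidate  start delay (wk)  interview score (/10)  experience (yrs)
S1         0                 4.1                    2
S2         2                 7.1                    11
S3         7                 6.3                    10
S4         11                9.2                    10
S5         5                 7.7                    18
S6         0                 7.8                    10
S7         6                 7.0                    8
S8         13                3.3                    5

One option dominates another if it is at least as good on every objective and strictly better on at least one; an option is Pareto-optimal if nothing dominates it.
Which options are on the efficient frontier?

S2, S4, S5, S6

S1: dominated by S6 (start delay 0≤0, interview score 7.8≥4.1, experience 10≥2).
S2: not dominated.
S3: dominated by S2 (start delay 2≤7, interview score 7.1≥6.3, experience 11≥10).
S4: not dominated (best interview score).
S5: not dominated (best experience).
S6: not dominated.
S7: dominated by S2 (start delay 2≤6, interview score 7.1≥7.0, experience 11≥8).
S8: dominated by S2 (start delay 2≤13, interview score 7.1≥3.3, experience 11≥5).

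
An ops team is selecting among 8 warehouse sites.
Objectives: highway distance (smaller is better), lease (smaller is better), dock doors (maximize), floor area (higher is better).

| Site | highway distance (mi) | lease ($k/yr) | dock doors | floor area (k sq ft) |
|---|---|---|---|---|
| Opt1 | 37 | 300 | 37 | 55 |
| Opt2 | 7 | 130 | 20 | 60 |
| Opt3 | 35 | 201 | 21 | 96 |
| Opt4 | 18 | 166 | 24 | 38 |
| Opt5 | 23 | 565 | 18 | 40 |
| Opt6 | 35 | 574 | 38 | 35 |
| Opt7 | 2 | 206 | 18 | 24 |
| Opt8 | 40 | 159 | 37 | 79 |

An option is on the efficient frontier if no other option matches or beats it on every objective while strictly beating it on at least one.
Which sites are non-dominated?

Opt1, Opt2, Opt3, Opt4, Opt6, Opt7, Opt8

Opt1: not dominated.
Opt2: not dominated (best lease).
Opt3: not dominated (best floor area).
Opt4: not dominated.
Opt5: dominated by Opt2 (highway distance 7≤23, lease 130≤565, dock doors 20≥18, floor area 60≥40).
Opt6: not dominated (best dock doors).
Opt7: not dominated (best highway distance).
Opt8: not dominated.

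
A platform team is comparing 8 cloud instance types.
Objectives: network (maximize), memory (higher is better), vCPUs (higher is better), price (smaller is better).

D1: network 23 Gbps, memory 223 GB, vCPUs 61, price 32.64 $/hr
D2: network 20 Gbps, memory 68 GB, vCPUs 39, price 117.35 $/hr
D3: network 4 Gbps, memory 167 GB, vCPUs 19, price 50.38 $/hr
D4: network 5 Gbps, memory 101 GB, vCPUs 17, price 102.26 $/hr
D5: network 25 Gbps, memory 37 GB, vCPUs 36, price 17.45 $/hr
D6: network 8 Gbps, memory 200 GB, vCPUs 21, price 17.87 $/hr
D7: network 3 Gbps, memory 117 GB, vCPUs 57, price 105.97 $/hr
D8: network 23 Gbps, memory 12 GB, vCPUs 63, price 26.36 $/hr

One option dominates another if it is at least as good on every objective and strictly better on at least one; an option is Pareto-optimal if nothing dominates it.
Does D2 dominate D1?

D2 vs D1: D2 is worse on network (20 vs 23), so it does not dominate D1.

No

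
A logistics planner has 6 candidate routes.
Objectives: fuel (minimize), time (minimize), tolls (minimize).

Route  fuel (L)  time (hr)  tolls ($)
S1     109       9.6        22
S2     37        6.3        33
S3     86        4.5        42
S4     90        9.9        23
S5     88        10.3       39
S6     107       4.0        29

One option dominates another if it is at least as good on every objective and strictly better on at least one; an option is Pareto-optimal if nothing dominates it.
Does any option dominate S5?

Yes

S2 vs S5: fuel 37≤88, time 6.3≤10.3, tolls 33≤39 — S2 is at least as good on every objective and strictly better on at least one, so S2 dominates S5.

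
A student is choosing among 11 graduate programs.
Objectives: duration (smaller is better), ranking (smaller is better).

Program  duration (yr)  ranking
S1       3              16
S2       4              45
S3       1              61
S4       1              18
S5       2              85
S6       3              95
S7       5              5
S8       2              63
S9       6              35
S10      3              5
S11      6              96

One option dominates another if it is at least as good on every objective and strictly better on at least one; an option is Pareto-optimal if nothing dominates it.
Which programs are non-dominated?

S4, S10

S1: dominated by S10 (duration 3≤3, ranking 5≤16).
S2: dominated by S1 (duration 3≤4, ranking 16≤45).
S3: dominated by S4 (duration 1≤1, ranking 18≤61).
S4: not dominated.
S5: dominated by S3 (duration 1≤2, ranking 61≤85).
S6: dominated by S1 (duration 3≤3, ranking 16≤95).
S7: dominated by S10 (duration 3≤5, ranking 5≤5).
S8: dominated by S3 (duration 1≤2, ranking 61≤63).
S9: dominated by S1 (duration 3≤6, ranking 16≤35).
S10: not dominated.
S11: dominated by S1 (duration 3≤6, ranking 16≤96).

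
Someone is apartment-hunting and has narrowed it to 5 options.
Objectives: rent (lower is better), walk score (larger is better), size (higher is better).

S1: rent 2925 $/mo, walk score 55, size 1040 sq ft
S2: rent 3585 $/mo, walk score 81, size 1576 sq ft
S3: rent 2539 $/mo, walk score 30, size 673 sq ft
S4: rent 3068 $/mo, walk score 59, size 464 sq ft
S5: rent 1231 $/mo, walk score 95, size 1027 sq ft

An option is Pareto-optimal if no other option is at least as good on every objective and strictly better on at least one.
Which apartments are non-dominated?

S1: not dominated.
S2: not dominated (best size).
S3: dominated by S5 (rent 1231≤2539, walk score 95≥30, size 1027≥673).
S4: dominated by S5 (rent 1231≤3068, walk score 95≥59, size 1027≥464).
S5: not dominated (best rent).

S1, S2, S5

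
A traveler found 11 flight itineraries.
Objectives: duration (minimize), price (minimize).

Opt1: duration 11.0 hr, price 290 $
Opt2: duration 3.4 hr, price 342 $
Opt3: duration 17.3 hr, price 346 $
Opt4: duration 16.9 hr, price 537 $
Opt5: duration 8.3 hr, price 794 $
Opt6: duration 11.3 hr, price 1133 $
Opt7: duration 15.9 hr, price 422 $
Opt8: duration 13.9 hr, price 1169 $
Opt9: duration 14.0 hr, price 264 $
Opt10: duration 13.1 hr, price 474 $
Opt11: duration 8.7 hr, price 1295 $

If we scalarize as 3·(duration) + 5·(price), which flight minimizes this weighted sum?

Opt1: 3·11.0 + 5·290 = 1483.0
Opt2: 3·3.4 + 5·342 = 1720.2
Opt3: 3·17.3 + 5·346 = 1781.9
Opt4: 3·16.9 + 5·537 = 2735.7
Opt5: 3·8.3 + 5·794 = 3994.9
Opt6: 3·11.3 + 5·1133 = 5698.9
Opt7: 3·15.9 + 5·422 = 2157.7
Opt8: 3·13.9 + 5·1169 = 5886.7
Opt9: 3·14.0 + 5·264 = 1362.0
Opt10: 3·13.1 + 5·474 = 2409.3
Opt11: 3·8.7 + 5·1295 = 6501.1
Lowest: Opt9 at 1362.0.

Opt9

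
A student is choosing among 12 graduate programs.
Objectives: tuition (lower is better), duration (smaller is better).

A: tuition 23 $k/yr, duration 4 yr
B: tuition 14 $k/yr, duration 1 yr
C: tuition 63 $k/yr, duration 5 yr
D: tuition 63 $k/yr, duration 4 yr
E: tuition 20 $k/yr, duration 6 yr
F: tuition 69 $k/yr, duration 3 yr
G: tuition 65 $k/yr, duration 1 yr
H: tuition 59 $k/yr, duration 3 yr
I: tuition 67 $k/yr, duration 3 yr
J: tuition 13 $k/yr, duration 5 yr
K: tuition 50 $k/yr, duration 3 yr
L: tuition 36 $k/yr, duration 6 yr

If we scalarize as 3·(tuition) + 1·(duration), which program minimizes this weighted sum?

B

A: 3·23 + 1·4 = 73
B: 3·14 + 1·1 = 43
C: 3·63 + 1·5 = 194
D: 3·63 + 1·4 = 193
E: 3·20 + 1·6 = 66
F: 3·69 + 1·3 = 210
G: 3·65 + 1·1 = 196
H: 3·59 + 1·3 = 180
I: 3·67 + 1·3 = 204
J: 3·13 + 1·5 = 44
K: 3·50 + 1·3 = 153
L: 3·36 + 1·6 = 114
Lowest: B at 43.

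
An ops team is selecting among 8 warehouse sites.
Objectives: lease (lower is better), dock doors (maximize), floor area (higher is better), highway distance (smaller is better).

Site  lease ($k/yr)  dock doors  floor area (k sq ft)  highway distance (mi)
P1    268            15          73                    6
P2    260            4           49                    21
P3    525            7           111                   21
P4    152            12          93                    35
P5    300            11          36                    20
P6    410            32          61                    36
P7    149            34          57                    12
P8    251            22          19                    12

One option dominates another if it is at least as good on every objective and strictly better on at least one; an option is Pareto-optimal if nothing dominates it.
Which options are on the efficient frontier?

P1, P3, P4, P6, P7

P1: not dominated (best highway distance).
P2: dominated by P7 (lease 149≤260, dock doors 34≥4, floor area 57≥49, highway distance 12≤21).
P3: not dominated (best floor area).
P4: not dominated.
P5: dominated by P1 (lease 268≤300, dock doors 15≥11, floor area 73≥36, highway distance 6≤20).
P6: not dominated.
P7: not dominated (best lease).
P8: dominated by P7 (lease 149≤251, dock doors 34≥22, floor area 57≥19, highway distance 12≤12).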